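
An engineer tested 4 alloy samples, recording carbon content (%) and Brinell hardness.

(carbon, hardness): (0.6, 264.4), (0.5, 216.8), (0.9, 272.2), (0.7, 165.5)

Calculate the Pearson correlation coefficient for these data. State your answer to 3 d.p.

n = 4, Σx = 2.7, Σy = 918.9, Σx² = 1.91, Σy² = 218392.69, Σxy = 627.87
nΣxy − ΣxΣy = 2511.48 − 2481.03 = 30.45
nΣx² − (Σx)² = 7.64 − 7.29 = 0.35; nΣy² − (Σy)² = 873570.76 − 844377.21 = 29193.55
r = 30.45 / √(0.35 × 29193.55) = 30.45 / 101.0828 ≈ 0.301

0.301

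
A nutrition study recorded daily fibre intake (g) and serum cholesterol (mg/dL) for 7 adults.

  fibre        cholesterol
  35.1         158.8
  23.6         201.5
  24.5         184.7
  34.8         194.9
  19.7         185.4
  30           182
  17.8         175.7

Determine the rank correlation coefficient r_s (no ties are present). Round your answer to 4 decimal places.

Rank fibre: 7, 3, 4, 6, 2, 5, 1
Rank cholesterol: 1, 7, 4, 6, 5, 3, 2
d = rank(fibre) − rank(cholesterol): 6, -4, 0, 0, -3, 2, -1; Σd² = 66
ρ = 1 − 6Σd² / [n(n²−1)] = 1 − 6×66 / (7×48) = 1 − 396/336 ≈ -0.1786

-0.1786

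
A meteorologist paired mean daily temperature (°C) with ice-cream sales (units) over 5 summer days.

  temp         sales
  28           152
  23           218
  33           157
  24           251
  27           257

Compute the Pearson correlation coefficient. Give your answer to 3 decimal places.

n = 5, Σx = 135, Σy = 1035, Σx² = 3707, Σy² = 224327, Σxy = 27414
nΣxy − ΣxΣy = 137070 − 139725 = -2655
nΣx² − (Σx)² = 18535 − 18225 = 310; nΣy² − (Σy)² = 1121635 − 1071225 = 50410
r = -2655 / √(310 × 50410) = -2655 / 3953.1127 ≈ -0.672

-0.672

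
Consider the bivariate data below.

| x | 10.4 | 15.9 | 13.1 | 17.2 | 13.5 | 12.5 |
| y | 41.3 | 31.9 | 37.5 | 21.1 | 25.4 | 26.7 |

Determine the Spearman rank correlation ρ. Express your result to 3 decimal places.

Rank x: 1, 5, 3, 6, 4, 2
Rank y: 6, 4, 5, 1, 2, 3
d = rank(x) − rank(y): -5, 1, -2, 5, 2, -1; Σd² = 60
ρ = 1 − 6Σd² / [n(n²−1)] = 1 − 6×60 / (6×35) = 1 − 360/210 ≈ -0.714

-0.714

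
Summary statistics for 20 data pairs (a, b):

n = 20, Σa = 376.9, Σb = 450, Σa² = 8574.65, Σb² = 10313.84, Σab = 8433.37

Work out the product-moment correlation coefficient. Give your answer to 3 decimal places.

-0.089

r = (nΣab − ΣaΣb) / √[(nΣa² − (Σa)²)(nΣb² − (Σb)²)]
Numerator: 20×8433.37 − 376.9×450 = -937.6
Denominator: √[(171493 − 142053.61)(206276.8 − 202500)] = √[29439.39 × 3776.8] = 10544.5099
r = -937.6 / 10544.5099 ≈ -0.089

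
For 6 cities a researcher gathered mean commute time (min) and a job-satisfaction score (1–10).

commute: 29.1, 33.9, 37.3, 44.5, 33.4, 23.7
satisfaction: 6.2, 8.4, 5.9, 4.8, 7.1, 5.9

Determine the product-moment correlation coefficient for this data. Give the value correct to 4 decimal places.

n = 6, Σx = 201.9, Σy = 38.3, Σx² = 7044.81, Σy² = 252.07, Σxy = 1275.82
nΣxy − ΣxΣy = 7654.92 − 7732.77 = -77.85
nΣx² − (Σx)² = 42268.86 − 40763.61 = 1505.25; nΣy² − (Σy)² = 1512.42 − 1466.89 = 45.53
r = -77.85 / √(1505.25 × 45.53) = -77.85 / 261.7901 ≈ -0.2974

-0.2974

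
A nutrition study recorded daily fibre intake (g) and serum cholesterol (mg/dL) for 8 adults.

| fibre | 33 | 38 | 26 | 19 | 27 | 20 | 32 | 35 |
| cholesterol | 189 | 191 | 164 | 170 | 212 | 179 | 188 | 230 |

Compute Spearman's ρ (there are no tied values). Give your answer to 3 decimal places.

Rank fibre: 6, 8, 3, 1, 4, 2, 5, 7
Rank cholesterol: 5, 6, 1, 2, 7, 3, 4, 8
d = rank(fibre) − rank(cholesterol): 1, 2, 2, -1, -3, -1, 1, -1; Σd² = 22
ρ = 1 − 6Σd² / [n(n²−1)] = 1 − 6×22 / (8×63) = 1 − 132/504 ≈ 0.738

0.738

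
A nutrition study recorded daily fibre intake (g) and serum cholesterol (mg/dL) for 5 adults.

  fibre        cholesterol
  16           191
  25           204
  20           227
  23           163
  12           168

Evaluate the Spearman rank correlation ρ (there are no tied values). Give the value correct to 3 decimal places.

Rank fibre: 2, 5, 3, 4, 1
Rank cholesterol: 3, 4, 5, 1, 2
d = rank(fibre) − rank(cholesterol): -1, 1, -2, 3, -1; Σd² = 16
ρ = 1 − 6Σd² / [n(n²−1)] = 1 − 6×16 / (5×24) = 1 − 96/120 ≈ 0.200

0.200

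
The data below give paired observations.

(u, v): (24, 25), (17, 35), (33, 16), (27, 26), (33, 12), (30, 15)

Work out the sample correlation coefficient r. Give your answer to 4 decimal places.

n = 6, Σu = 164, Σv = 129, Σu² = 4672, Σv² = 3151, Σuv = 3271
nΣuv − ΣuΣv = 19626 − 21156 = -1530
nΣu² − (Σu)² = 28032 − 26896 = 1136; nΣv² − (Σv)² = 18906 − 16641 = 2265
r = -1530 / √(1136 × 2265) = -1530 / 1604.0698 ≈ -0.9538

-0.9538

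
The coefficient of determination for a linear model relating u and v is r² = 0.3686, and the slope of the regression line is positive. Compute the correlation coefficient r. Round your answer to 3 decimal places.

0.607

|r| = √0.3686 = 0.607
The association is positive, so r = 0.607.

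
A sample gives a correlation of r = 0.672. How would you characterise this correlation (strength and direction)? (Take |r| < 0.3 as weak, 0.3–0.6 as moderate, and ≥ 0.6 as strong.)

strong positive

r = 0.672 > 0 so the relationship is positive.
|r| = 0.672, which falls in the strong range.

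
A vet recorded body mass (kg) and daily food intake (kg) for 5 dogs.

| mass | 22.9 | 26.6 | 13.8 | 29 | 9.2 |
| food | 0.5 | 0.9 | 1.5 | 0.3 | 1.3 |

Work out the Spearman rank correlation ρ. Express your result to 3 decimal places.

-0.800

Rank mass: 3, 4, 2, 5, 1
Rank food: 2, 3, 5, 1, 4
d = rank(mass) − rank(food): 1, 1, -3, 4, -3; Σd² = 36
ρ = 1 − 6Σd² / [n(n²−1)] = 1 − 6×36 / (5×24) = 1 − 216/120 ≈ -0.800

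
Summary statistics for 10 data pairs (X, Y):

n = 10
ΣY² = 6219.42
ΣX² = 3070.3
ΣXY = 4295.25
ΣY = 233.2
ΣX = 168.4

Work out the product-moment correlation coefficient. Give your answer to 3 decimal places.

r = (nΣXY − ΣXΣY) / √[(nΣX² − (ΣX)²)(nΣY² − (ΣY)²)]
Numerator: 10×4295.25 − 168.4×233.2 = 3681.62
Denominator: √[(30703 − 28358.56)(62194.2 − 54382.24)] = √[2344.44 × 7811.96] = 4279.5644
r = 3681.62 / 4279.5644 ≈ 0.860

0.860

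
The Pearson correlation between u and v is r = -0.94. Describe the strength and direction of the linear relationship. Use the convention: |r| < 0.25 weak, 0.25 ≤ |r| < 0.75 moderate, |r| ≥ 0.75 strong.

r = -0.94 < 0 so the relationship is negative.
|r| = 0.94, which falls in the strong range.

strong negative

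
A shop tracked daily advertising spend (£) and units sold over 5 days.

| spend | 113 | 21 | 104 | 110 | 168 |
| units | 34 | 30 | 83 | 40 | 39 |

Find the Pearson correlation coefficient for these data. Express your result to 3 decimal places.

0.162

n = 5, Σx = 516, Σy = 226, Σx² = 64350, Σy² = 12066, Σxy = 24056
nΣxy − ΣxΣy = 120280 − 116616 = 3664
nΣx² − (Σx)² = 321750 − 266256 = 55494; nΣy² − (Σy)² = 60330 − 51076 = 9254
r = 3664 / √(55494 × 9254) = 3664 / 22661.4535 ≈ 0.162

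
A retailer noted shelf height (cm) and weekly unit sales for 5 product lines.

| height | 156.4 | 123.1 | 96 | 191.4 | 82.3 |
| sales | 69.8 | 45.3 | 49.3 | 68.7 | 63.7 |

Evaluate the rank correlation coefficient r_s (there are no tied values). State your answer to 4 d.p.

0.5000

Rank height: 4, 3, 2, 5, 1
Rank sales: 5, 1, 2, 4, 3
d = rank(height) − rank(sales): -1, 2, 0, 1, -2; Σd² = 10
ρ = 1 − 6Σd² / [n(n²−1)] = 1 − 6×10 / (5×24) = 1 − 60/120 ≈ 0.5000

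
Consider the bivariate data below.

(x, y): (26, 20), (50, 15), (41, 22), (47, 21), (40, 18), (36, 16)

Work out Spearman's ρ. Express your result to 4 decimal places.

Rank x: 1, 6, 4, 5, 3, 2
Rank y: 4, 1, 6, 5, 3, 2
d = rank(x) − rank(y): -3, 5, -2, 0, 0, 0; Σd² = 38
ρ = 1 − 6Σd² / [n(n²−1)] = 1 − 6×38 / (6×35) = 1 − 228/210 ≈ -0.0857

-0.0857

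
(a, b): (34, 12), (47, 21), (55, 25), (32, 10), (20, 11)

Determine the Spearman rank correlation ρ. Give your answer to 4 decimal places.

0.9000

Rank a: 3, 4, 5, 2, 1
Rank b: 3, 4, 5, 1, 2
d = rank(a) − rank(b): 0, 0, 0, 1, -1; Σd² = 2
ρ = 1 − 6Σd² / [n(n²−1)] = 1 − 6×2 / (5×24) = 1 − 12/120 ≈ 0.9000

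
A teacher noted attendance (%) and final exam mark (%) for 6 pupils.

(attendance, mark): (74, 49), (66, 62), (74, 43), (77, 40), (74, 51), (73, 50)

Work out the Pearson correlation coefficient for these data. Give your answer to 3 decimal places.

-0.932

n = 6, Σx = 438, Σy = 295, Σx² = 32042, Σy² = 14795, Σxy = 21404
nΣxy − ΣxΣy = 128424 − 129210 = -786
nΣx² − (Σx)² = 192252 − 191844 = 408; nΣy² − (Σy)² = 88770 − 87025 = 1745
r = -786 / √(408 × 1745) = -786 / 843.7772 ≈ -0.932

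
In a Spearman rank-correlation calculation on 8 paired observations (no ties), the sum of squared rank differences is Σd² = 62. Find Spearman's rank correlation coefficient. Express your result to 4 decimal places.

0.2619

ρ = 1 − 6Σd² / [n(n²−1)] = 1 − 6×62 / (8×63)
  = 1 − 372/504 = 1 − 0.73810 ≈ 0.2619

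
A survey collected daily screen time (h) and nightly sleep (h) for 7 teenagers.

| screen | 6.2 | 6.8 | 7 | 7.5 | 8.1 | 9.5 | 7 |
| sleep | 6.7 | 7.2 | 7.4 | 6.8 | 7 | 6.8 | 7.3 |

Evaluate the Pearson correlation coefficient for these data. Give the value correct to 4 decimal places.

n = 7, Σx = 52.1, Σy = 49.2, Σx² = 394.79, Σy² = 346.26, Σxy = 365.7
nΣxy − ΣxΣy = 2559.9 − 2563.32 = -3.42
nΣx² − (Σx)² = 2763.53 − 2714.41 = 49.12; nΣy² − (Σy)² = 2423.82 − 2420.64 = 3.18
r = -3.42 / √(49.12 × 3.18) = -3.42 / 12.4981 ≈ -0.2736

-0.2736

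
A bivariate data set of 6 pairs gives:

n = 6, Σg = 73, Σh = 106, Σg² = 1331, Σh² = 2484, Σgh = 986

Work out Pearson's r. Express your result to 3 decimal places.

r = (nΣgh − ΣgΣh) / √[(nΣg² − (Σg)²)(nΣh² − (Σh)²)]
Numerator: 6×986 − 73×106 = -1822
Denominator: √[(7986 − 5329)(14904 − 11236)] = √[2657 × 3668] = 3121.8386
r = -1822 / 3121.8386 ≈ -0.584

-0.584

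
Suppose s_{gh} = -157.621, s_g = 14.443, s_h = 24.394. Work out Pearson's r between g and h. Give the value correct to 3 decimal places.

-0.447

r = Cov(g,h) / (s_g · s_h) = -157.621 / (14.443 × 24.394)
  = -157.621 / 352.3225 ≈ -0.447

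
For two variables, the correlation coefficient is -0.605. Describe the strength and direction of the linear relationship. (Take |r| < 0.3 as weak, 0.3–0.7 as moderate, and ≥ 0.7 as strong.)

r = -0.605 < 0 so the relationship is negative.
|r| = 0.605, which falls in the moderate range.

moderate negative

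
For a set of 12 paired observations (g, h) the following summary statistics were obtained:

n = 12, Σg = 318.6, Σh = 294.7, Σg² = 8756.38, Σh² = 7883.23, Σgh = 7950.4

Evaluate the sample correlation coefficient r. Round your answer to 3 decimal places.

0.288

r = (nΣgh − ΣgΣh) / √[(nΣg² − (Σg)²)(nΣh² − (Σh)²)]
Numerator: 12×7950.4 − 318.6×294.7 = 1513.38
Denominator: √[(105076.56 − 101505.96)(94598.76 − 86848.09)] = √[3570.6 × 7750.67] = 5260.6599
r = 1513.38 / 5260.6599 ≈ 0.288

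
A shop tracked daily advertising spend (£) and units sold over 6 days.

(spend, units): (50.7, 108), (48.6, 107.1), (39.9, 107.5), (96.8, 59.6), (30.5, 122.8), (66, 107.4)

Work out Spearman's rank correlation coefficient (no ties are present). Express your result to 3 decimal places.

-0.714

Rank spend: 4, 3, 2, 6, 1, 5
Rank units: 5, 2, 4, 1, 6, 3
d = rank(spend) − rank(units): -1, 1, -2, 5, -5, 2; Σd² = 60
ρ = 1 − 6Σd² / [n(n²−1)] = 1 − 6×60 / (6×35) = 1 − 360/210 ≈ -0.714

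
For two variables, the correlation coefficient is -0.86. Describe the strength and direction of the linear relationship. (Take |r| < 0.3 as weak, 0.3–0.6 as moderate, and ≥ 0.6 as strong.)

strong negative

r = -0.86 < 0 so the relationship is negative.
|r| = 0.86, which falls in the strong range.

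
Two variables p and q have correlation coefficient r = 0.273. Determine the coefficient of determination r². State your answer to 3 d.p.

r² = (0.273)² = 0.075

0.075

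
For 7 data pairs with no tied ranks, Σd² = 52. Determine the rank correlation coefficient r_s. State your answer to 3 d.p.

ρ = 1 − 6Σd² / [n(n²−1)] = 1 − 6×52 / (7×48)
  = 1 − 312/336 = 1 − 0.9286 ≈ 0.071

0.071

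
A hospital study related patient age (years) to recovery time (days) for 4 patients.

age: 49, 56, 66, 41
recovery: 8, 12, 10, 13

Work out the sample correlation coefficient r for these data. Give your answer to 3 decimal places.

n = 4, Σx = 212, Σy = 43, Σx² = 11574, Σy² = 477, Σxy = 2257
nΣxy − ΣxΣy = 9028 − 9116 = -88
nΣx² − (Σx)² = 46296 − 44944 = 1352; nΣy² − (Σy)² = 1908 − 1849 = 59
r = -88 / √(1352 × 59) = -88 / 282.4323 ≈ -0.312

-0.312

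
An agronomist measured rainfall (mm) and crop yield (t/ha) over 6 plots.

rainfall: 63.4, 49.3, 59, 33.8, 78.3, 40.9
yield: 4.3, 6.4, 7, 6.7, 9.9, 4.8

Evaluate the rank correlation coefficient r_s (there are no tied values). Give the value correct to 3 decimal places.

0.257

Rank rainfall: 5, 3, 4, 1, 6, 2
Rank yield: 1, 3, 5, 4, 6, 2
d = rank(rainfall) − rank(yield): 4, 0, -1, -3, 0, 0; Σd² = 26
ρ = 1 − 6Σd² / [n(n²−1)] = 1 − 6×26 / (6×35) = 1 − 156/210 ≈ 0.257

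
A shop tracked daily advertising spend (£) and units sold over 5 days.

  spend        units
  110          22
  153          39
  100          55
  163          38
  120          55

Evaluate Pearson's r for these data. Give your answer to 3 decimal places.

n = 5, Σx = 646, Σy = 209, Σx² = 86478, Σy² = 9499, Σxy = 26681
nΣxy − ΣxΣy = 133405 − 135014 = -1609
nΣx² − (Σx)² = 432390 − 417316 = 15074; nΣy² − (Σy)² = 47495 − 43681 = 3814
r = -1609 / √(15074 × 3814) = -1609 / 7582.3635 ≈ -0.212

-0.212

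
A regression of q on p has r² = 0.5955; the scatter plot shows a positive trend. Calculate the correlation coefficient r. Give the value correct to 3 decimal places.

0.772

|r| = √0.5955 = 0.772
The association is positive, so r = 0.772.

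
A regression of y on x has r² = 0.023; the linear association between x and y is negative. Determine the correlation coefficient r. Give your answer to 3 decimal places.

|r| = √0.023 = 0.152
The association is negative, so r = −0.152.

-0.152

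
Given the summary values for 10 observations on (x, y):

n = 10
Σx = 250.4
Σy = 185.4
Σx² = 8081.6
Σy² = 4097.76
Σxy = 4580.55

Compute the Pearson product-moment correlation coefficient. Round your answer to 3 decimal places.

r = (nΣxy − ΣxΣy) / √[(nΣx² − (Σx)²)(nΣy² − (Σy)²)]
Numerator: 10×4580.55 − 250.4×185.4 = -618.66
Denominator: √[(80816 − 62700.16)(40977.6 − 34373.16)] = √[18115.84 × 6604.44] = 10938.2347
r = -618.66 / 10938.2347 ≈ -0.057

-0.057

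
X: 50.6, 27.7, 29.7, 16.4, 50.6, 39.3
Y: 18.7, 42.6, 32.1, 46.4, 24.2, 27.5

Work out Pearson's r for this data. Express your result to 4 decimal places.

n = 6, ΣX = 214.3, ΣY = 191.5, ΣX² = 8583.55, ΣY² = 6689.71, ΣXY = 6145.84
nΣXY − ΣXΣY = 36875.04 − 41038.45 = -4163.41
nΣX² − (ΣX)² = 51501.3 − 45924.49 = 5576.81; nΣY² − (ΣY)² = 40138.26 − 36672.25 = 3466.01
r = -4163.41 / √(5576.81 × 3466.01) = -4163.41 / 4396.5076 ≈ -0.9470

-0.9470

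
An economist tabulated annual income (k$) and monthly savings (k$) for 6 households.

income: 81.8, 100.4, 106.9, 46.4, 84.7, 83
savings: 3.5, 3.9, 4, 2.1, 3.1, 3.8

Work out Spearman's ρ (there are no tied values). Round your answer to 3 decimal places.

0.829

Rank income: 2, 5, 6, 1, 4, 3
Rank savings: 3, 5, 6, 1, 2, 4
d = rank(income) − rank(savings): -1, 0, 0, 0, 2, -1; Σd² = 6
ρ = 1 − 6Σd² / [n(n²−1)] = 1 − 6×6 / (6×35) = 1 − 36/210 ≈ 0.829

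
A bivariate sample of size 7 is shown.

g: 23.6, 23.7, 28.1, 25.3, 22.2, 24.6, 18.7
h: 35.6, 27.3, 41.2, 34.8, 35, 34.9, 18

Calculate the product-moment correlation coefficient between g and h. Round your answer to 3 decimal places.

n = 7, Σg = 166.2, Σh = 226.8, Σg² = 3996.04, Σh² = 7688.14, Σgh = 5497.47
nΣgh − ΣgΣh = 38482.29 − 37694.16 = 788.13
nΣg² − (Σg)² = 27972.28 − 27622.44 = 349.84; nΣh² − (Σh)² = 53816.98 − 51438.24 = 2378.74
r = 788.13 / √(349.84 × 2378.74) = 788.13 / 912.2381 ≈ 0.864

0.864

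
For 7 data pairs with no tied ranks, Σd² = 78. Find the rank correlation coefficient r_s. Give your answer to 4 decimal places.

-0.3929

ρ = 1 − 6Σd² / [n(n²−1)] = 1 − 6×78 / (7×48)
  = 1 − 468/336 = 1 − 1.39286 ≈ -0.3929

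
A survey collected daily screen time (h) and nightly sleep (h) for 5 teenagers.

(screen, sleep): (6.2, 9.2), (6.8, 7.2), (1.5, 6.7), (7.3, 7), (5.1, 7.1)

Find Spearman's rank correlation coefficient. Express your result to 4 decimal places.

0.3000

Rank screen: 3, 4, 1, 5, 2
Rank sleep: 5, 4, 1, 2, 3
d = rank(screen) − rank(sleep): -2, 0, 0, 3, -1; Σd² = 14
ρ = 1 − 6Σd² / [n(n²−1)] = 1 − 6×14 / (5×24) = 1 − 84/120 ≈ 0.3000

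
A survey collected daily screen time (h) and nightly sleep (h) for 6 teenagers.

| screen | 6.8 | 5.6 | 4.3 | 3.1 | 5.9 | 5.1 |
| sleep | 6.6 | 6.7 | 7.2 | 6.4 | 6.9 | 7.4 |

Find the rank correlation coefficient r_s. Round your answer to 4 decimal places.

Rank screen: 6, 4, 2, 1, 5, 3
Rank sleep: 2, 3, 5, 1, 4, 6
d = rank(screen) − rank(sleep): 4, 1, -3, 0, 1, -3; Σd² = 36
ρ = 1 − 6Σd² / [n(n²−1)] = 1 − 6×36 / (6×35) = 1 − 216/210 ≈ -0.0286

-0.0286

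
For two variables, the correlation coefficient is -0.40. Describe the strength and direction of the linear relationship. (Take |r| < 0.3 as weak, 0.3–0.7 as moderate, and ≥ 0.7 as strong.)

r = -0.40 < 0 so the relationship is negative.
|r| = 0.40, which falls in the moderate range.

moderate negative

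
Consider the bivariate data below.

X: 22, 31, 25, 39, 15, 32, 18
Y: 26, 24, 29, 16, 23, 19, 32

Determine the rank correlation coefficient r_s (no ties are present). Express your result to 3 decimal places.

Rank X: 3, 5, 4, 7, 1, 6, 2
Rank Y: 5, 4, 6, 1, 3, 2, 7
d = rank(X) − rank(Y): -2, 1, -2, 6, -2, 4, -5; Σd² = 90
ρ = 1 − 6Σd² / [n(n²−1)] = 1 − 6×90 / (7×48) = 1 − 540/336 ≈ -0.607

-0.607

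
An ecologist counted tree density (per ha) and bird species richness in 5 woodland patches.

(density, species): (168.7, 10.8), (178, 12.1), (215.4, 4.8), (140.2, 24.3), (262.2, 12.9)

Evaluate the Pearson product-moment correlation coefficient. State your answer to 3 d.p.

-0.539

n = 5, Σx = 964.5, Σy = 64.9, Σx² = 194945.73, Σy² = 1042.99, Σxy = 11798.92
nΣxy − ΣxΣy = 58994.6 − 62596.05 = -3601.45
nΣx² − (Σx)² = 974728.65 − 930260.25 = 44468.4; nΣy² − (Σy)² = 5214.95 − 4212.01 = 1002.94
r = -3601.45 / √(44468.4 × 1002.94) = -3601.45 / 6678.2585 ≈ -0.539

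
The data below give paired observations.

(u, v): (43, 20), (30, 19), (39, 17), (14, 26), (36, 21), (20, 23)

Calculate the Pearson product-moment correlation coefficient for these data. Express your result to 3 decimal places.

n = 6, Σu = 182, Σv = 126, Σu² = 6162, Σv² = 2696, Σuv = 3673
nΣuv − ΣuΣv = 22038 − 22932 = -894
nΣu² − (Σu)² = 36972 − 33124 = 3848; nΣv² − (Σv)² = 16176 − 15876 = 300
r = -894 / √(3848 × 300) = -894 / 1074.4301 ≈ -0.832

-0.832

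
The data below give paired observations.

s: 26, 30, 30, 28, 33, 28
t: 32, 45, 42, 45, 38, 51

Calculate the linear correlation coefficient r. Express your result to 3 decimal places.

0.061

n = 6, Σs = 175, Σt = 253, Σs² = 5133, Σt² = 10883, Σst = 7384
nΣst − ΣsΣt = 44304 − 44275 = 29
nΣs² − (Σs)² = 30798 − 30625 = 173; nΣt² − (Σt)² = 65298 − 64009 = 1289
r = 29 / √(173 × 1289) = 29 / 472.2256 ≈ 0.061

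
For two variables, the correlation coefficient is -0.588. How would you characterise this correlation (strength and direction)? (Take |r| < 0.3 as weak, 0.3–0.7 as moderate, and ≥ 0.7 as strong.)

r = -0.588 < 0 so the relationship is negative.
|r| = 0.588, which falls in the moderate range.

moderate negative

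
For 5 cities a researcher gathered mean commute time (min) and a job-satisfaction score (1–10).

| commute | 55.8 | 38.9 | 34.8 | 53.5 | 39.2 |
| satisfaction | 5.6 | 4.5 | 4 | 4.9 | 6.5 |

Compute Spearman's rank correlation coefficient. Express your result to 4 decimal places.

Rank commute: 5, 2, 1, 4, 3
Rank satisfaction: 4, 2, 1, 3, 5
d = rank(commute) − rank(satisfaction): 1, 0, 0, 1, -2; Σd² = 6
ρ = 1 − 6Σd² / [n(n²−1)] = 1 − 6×6 / (5×24) = 1 − 36/120 ≈ 0.7000

0.7000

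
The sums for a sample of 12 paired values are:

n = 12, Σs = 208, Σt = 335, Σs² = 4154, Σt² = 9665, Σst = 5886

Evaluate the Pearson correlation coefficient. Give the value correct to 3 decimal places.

r = (nΣst − ΣsΣt) / √[(nΣs² − (Σs)²)(nΣt² − (Σt)²)]
Numerator: 12×5886 − 208×335 = 952
Denominator: √[(49848 − 43264)(115980 − 112225)] = √[6584 × 3755] = 4972.2148
r = 952 / 4972.2148 ≈ 0.191

0.191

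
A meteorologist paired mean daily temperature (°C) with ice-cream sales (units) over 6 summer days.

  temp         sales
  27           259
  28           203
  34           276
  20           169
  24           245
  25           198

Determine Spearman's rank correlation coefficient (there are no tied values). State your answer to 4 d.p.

Rank temp: 4, 5, 6, 1, 2, 3
Rank sales: 5, 3, 6, 1, 4, 2
d = rank(temp) − rank(sales): -1, 2, 0, 0, -2, 1; Σd² = 10
ρ = 1 − 6Σd² / [n(n²−1)] = 1 − 6×10 / (6×35) = 1 − 60/210 ≈ 0.7143

0.7143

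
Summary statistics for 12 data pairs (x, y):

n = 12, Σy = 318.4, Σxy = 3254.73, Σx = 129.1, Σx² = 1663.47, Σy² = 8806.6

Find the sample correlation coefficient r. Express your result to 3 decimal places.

-0.544

r = (nΣxy − ΣxΣy) / √[(nΣx² − (Σx)²)(nΣy² − (Σy)²)]
Numerator: 12×3254.73 − 129.1×318.4 = -2048.68
Denominator: √[(19961.64 − 16666.81)(105679.2 − 101378.56)] = √[3294.83 × 4300.64] = 3764.2898
r = -2048.68 / 3764.2898 ≈ -0.544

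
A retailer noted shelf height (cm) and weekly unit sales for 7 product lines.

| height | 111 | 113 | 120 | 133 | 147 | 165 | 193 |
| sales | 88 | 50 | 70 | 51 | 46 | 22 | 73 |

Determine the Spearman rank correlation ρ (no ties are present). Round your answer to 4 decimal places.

Rank height: 1, 2, 3, 4, 5, 6, 7
Rank sales: 7, 3, 5, 4, 2, 1, 6
d = rank(height) − rank(sales): -6, -1, -2, 0, 3, 5, 1; Σd² = 76
ρ = 1 − 6Σd² / [n(n²−1)] = 1 − 6×76 / (7×48) = 1 − 456/336 ≈ -0.3571

-0.3571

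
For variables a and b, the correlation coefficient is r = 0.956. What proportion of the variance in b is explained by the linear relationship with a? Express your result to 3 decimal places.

0.914

r² = (0.956)² = 0.914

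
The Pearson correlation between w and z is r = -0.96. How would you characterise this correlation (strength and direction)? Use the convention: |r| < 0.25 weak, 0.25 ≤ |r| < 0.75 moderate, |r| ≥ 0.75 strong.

strong negative

r = -0.96 < 0 so the relationship is negative.
|r| = 0.96, which falls in the strong range.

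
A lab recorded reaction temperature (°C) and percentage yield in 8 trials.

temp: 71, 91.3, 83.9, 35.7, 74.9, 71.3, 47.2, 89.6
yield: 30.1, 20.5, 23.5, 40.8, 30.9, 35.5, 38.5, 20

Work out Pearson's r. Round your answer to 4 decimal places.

n = 8, Σx = 564.9, Σy = 239.8, Σx² = 42640.09, Σy² = 7640.46, Σxy = 15891.72
nΣxy − ΣxΣy = 127133.76 − 135463.02 = -8329.26
nΣx² − (Σx)² = 341120.72 − 319112.01 = 22008.71; nΣy² − (Σy)² = 61123.68 − 57504.04 = 3619.64
r = -8329.26 / √(22008.71 × 3619.64) = -8329.26 / 8925.4472 ≈ -0.9332

-0.9332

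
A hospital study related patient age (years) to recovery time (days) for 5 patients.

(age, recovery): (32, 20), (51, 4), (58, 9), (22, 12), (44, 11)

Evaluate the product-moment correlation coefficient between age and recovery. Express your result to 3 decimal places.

n = 5, Σx = 207, Σy = 56, Σx² = 9409, Σy² = 762, Σxy = 2114
nΣxy − ΣxΣy = 10570 − 11592 = -1022
nΣx² − (Σx)² = 47045 − 42849 = 4196; nΣy² − (Σy)² = 3810 − 3136 = 674
r = -1022 / √(4196 × 674) = -1022 / 1681.6968 ≈ -0.608

-0.608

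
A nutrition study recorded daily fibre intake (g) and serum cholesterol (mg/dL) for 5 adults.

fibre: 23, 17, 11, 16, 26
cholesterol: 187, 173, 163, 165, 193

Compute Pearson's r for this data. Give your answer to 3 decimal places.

0.969

n = 5, Σx = 93, Σy = 881, Σx² = 1871, Σy² = 155941, Σxy = 16693
nΣxy − ΣxΣy = 83465 − 81933 = 1532
nΣx² − (Σx)² = 9355 − 8649 = 706; nΣy² − (Σy)² = 779705 − 776161 = 3544
r = 1532 / √(706 × 3544) = 1532 / 1581.7914 ≈ 0.969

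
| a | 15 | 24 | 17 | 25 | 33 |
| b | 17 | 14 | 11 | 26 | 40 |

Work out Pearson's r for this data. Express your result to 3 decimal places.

n = 5, Σa = 114, Σb = 108, Σa² = 2804, Σb² = 2882, Σab = 2748
nΣab − ΣaΣb = 13740 − 12312 = 1428
nΣa² − (Σa)² = 14020 − 12996 = 1024; nΣb² − (Σb)² = 14410 − 11664 = 2746
r = 1428 / √(1024 × 2746) = 1428 / 1676.8733 ≈ 0.852

0.852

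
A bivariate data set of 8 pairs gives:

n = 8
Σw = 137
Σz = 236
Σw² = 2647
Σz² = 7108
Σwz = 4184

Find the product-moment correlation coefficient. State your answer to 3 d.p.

r = (nΣwz − ΣwΣz) / √[(nΣw² − (Σw)²)(nΣz² − (Σz)²)]
Numerator: 8×4184 − 137×236 = 1140
Denominator: √[(21176 − 18769)(56864 − 55696)] = √[2407 × 1168] = 1676.7158
r = 1140 / 1676.7158 ≈ 0.680

0.680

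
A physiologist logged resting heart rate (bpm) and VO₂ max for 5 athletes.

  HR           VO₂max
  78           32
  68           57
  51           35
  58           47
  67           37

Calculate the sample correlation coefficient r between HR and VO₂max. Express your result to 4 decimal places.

n = 5, Σx = 322, Σy = 208, Σx² = 21162, Σy² = 9076, Σxy = 13362
nΣxy − ΣxΣy = 66810 − 66976 = -166
nΣx² − (Σx)² = 105810 − 103684 = 2126; nΣy² − (Σy)² = 45380 − 43264 = 2116
r = -166 / √(2126 × 2116) = -166 / 2120.9941 ≈ -0.0783

-0.0783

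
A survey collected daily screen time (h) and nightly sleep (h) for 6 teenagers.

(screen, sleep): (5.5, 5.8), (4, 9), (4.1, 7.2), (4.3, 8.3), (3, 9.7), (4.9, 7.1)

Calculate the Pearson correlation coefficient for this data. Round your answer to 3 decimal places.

n = 6, Σx = 25.8, Σy = 47.1, Σx² = 114.56, Σy² = 379.87, Σxy = 197
nΣxy − ΣxΣy = 1182 − 1215.18 = -33.18
nΣx² − (Σx)² = 687.36 − 665.64 = 21.72; nΣy² − (Σy)² = 2279.22 − 2218.41 = 60.81
r = -33.18 / √(21.72 × 60.81) = -33.18 / 36.3427 ≈ -0.913

-0.913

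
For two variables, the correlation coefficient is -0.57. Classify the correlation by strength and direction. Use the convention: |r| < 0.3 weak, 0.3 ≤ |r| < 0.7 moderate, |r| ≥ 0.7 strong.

moderate negative

r = -0.57 < 0 so the relationship is negative.
|r| = 0.57, which falls in the moderate range.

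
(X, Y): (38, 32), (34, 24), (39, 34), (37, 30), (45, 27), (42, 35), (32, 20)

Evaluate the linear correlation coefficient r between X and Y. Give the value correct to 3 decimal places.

n = 7, ΣX = 267, ΣY = 202, ΣX² = 10303, ΣY² = 6010, ΣXY = 7793
nΣXY − ΣXΣY = 54551 − 53934 = 617
nΣX² − (ΣX)² = 72121 − 71289 = 832; nΣY² − (ΣY)² = 42070 − 40804 = 1266
r = 617 / √(832 × 1266) = 617 / 1026.3099 ≈ 0.601

0.601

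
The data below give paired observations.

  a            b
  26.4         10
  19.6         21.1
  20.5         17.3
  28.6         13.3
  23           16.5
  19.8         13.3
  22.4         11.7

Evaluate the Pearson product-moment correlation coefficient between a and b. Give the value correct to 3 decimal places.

n = 7, Σa = 160.3, Σb = 103.2, Σa² = 3742.13, Σb² = 1607.42, Σab = 2317.51
nΣab − ΣaΣb = 16222.57 − 16542.96 = -320.39
nΣa² − (Σa)² = 26194.91 − 25696.09 = 498.82; nΣb² − (Σb)² = 11251.94 − 10650.24 = 601.7
r = -320.39 / √(498.82 × 601.7) = -320.39 / 547.8503 ≈ -0.585

-0.585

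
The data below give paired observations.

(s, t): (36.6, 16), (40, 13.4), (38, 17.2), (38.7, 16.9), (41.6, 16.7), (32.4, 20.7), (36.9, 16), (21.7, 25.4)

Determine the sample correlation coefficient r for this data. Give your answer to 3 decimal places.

-0.923

n = 8, Σs = 285.9, Σt = 142.3, Σs² = 10494.07, Σt² = 2625.55, Σst = 4936.21
nΣst − ΣsΣt = 39489.68 − 40683.57 = -1193.89
nΣs² − (Σs)² = 83952.56 − 81738.81 = 2213.75; nΣt² − (Σt)² = 21004.4 − 20249.29 = 755.11
r = -1193.89 / √(2213.75 × 755.11) = -1193.89 / 1292.9133 ≈ -0.923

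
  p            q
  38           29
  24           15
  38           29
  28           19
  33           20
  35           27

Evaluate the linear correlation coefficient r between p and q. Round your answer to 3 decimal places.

n = 6, Σp = 196, Σq = 139, Σp² = 6562, Σq² = 3397, Σpq = 4701
nΣpq − ΣpΣq = 28206 − 27244 = 962
nΣp² − (Σp)² = 39372 − 38416 = 956; nΣq² − (Σq)² = 20382 − 19321 = 1061
r = 962 / √(956 × 1061) = 962 / 1007.1326 ≈ 0.955

0.955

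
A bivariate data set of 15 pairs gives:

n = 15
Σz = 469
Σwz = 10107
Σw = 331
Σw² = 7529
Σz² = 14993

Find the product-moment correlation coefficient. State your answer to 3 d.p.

r = (nΣwz − ΣwΣz) / √[(nΣw² − (Σw)²)(nΣz² − (Σz)²)]
Numerator: 15×10107 − 331×469 = -3634
Denominator: √[(112935 − 109561)(224895 − 219961)] = √[3374 × 4934] = 4080.1123
r = -3634 / 4080.1123 ≈ -0.891

-0.891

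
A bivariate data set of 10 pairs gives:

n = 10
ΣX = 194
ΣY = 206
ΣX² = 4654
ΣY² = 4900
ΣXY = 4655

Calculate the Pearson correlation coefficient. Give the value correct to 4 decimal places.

0.8615

r = (nΣXY − ΣXΣY) / √[(nΣX² − (ΣX)²)(nΣY² − (ΣY)²)]
Numerator: 10×4655 − 194×206 = 6586
Denominator: √[(46540 − 37636)(49000 − 42436)] = √[8904 × 6564] = 7644.9889
r = 6586 / 7644.9889 ≈ 0.8615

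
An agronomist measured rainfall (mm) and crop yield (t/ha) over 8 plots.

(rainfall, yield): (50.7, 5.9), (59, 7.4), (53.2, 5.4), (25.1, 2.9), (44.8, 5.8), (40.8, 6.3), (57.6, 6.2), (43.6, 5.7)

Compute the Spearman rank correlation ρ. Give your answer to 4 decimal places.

Rank rainfall: 5, 8, 6, 1, 4, 2, 7, 3
Rank yield: 5, 8, 2, 1, 4, 7, 6, 3
d = rank(rainfall) − rank(yield): 0, 0, 4, 0, 0, -5, 1, 0; Σd² = 42
ρ = 1 − 6Σd² / [n(n²−1)] = 1 − 6×42 / (8×63) = 1 − 252/504 ≈ 0.5000

0.5000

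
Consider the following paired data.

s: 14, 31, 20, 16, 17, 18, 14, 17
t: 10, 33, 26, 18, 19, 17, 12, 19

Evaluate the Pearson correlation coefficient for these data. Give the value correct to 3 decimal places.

0.926

n = 8, Σs = 147, Σt = 154, Σs² = 2911, Σt² = 3344, Σst = 3091
nΣst − ΣsΣt = 24728 − 22638 = 2090
nΣs² − (Σs)² = 23288 − 21609 = 1679; nΣt² − (Σt)² = 26752 − 23716 = 3036
r = 2090 / √(1679 × 3036) = 2090 / 2257.7520 ≈ 0.926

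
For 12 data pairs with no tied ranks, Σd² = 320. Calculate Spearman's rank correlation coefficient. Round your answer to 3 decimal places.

ρ = 1 − 6Σd² / [n(n²−1)] = 1 − 6×320 / (12×143)
  = 1 − 1920/1716 = 1 − 1.1189 ≈ -0.119

-0.119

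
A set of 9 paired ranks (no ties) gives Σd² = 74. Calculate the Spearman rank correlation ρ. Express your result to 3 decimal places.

ρ = 1 − 6Σd² / [n(n²−1)] = 1 − 6×74 / (9×80)
  = 1 − 444/720 = 1 − 0.6167 ≈ 0.383

0.383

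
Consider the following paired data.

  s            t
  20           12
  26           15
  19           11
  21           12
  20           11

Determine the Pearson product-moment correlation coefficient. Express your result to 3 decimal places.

n = 5, Σs = 106, Σt = 61, Σs² = 2278, Σt² = 755, Σst = 1311
nΣst − ΣsΣt = 6555 − 6466 = 89
nΣs² − (Σs)² = 11390 − 11236 = 154; nΣt² − (Σt)² = 3775 − 3721 = 54
r = 89 / √(154 × 54) = 89 / 91.1921 ≈ 0.976

0.976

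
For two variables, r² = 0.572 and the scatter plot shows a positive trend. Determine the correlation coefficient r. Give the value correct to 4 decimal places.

0.7563

|r| = √0.572 = 0.7563
The association is positive, so r = 0.7563.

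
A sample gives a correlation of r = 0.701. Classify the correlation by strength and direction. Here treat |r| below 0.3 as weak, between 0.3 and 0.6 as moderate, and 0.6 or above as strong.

r = 0.701 > 0 so the relationship is positive.
|r| = 0.701, which falls in the strong range.

strong positive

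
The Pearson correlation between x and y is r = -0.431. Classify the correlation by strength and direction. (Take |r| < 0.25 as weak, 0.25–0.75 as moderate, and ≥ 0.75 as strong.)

moderate negative

r = -0.431 < 0 so the relationship is negative.
|r| = 0.431, which falls in the moderate range.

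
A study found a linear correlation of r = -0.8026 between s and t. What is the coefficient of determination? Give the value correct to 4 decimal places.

r² = (-0.8026)² = 0.6442

0.6442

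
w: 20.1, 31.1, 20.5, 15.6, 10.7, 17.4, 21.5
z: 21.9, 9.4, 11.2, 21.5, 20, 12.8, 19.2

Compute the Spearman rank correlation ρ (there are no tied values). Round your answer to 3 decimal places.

Rank w: 4, 7, 5, 2, 1, 3, 6
Rank z: 7, 1, 2, 6, 5, 3, 4
d = rank(w) − rank(z): -3, 6, 3, -4, -4, 0, 2; Σd² = 90
ρ = 1 − 6Σd² / [n(n²−1)] = 1 − 6×90 / (7×48) = 1 − 540/336 ≈ -0.607

-0.607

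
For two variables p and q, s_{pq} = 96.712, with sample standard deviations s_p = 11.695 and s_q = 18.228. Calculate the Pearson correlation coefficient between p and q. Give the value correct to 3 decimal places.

0.454

r = Cov(p,q) / (s_p · s_q) = 96.712 / (11.695 × 18.228)
  = 96.712 / 213.1765 ≈ 0.454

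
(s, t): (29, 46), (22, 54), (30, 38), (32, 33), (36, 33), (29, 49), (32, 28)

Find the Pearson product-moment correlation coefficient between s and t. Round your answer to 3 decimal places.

-0.835

n = 7, Σs = 210, Σt = 281, Σs² = 6410, Σt² = 11839, Σst = 8223
nΣst − ΣsΣt = 57561 − 59010 = -1449
nΣs² − (Σs)² = 44870 − 44100 = 770; nΣt² − (Σt)² = 82873 − 78961 = 3912
r = -1449 / √(770 × 3912) = -1449 / 1735.5806 ≈ -0.835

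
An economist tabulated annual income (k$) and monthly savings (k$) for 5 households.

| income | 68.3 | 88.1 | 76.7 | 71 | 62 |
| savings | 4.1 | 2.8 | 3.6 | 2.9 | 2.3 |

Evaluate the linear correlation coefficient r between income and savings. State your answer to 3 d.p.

0.064

n = 5, Σx = 366.1, Σy = 15.7, Σx² = 27194.39, Σy² = 51.31, Σxy = 1151.33
nΣxy − ΣxΣy = 5756.65 − 5747.77 = 8.88
nΣx² − (Σx)² = 135971.95 − 134029.21 = 1942.74; nΣy² − (Σy)² = 256.55 − 246.49 = 10.06
r = 8.88 / √(1942.74 × 10.06) = 8.88 / 139.7997 ≈ 0.064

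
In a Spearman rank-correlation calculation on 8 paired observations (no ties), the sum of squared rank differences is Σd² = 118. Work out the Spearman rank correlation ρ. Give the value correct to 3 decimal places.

-0.405

ρ = 1 − 6Σd² / [n(n²−1)] = 1 − 6×118 / (8×63)
  = 1 − 708/504 = 1 − 1.4048 ≈ -0.405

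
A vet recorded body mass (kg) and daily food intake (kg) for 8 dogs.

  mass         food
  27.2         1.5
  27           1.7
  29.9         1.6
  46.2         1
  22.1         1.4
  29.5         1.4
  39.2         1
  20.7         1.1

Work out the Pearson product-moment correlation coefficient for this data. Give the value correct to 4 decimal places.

-0.5186

n = 8, Σx = 241.8, Σy = 10.7, Σx² = 7821.08, Σy² = 14.83, Σxy = 314.95
nΣxy − ΣxΣy = 2519.6 − 2587.26 = -67.66
nΣx² − (Σx)² = 62568.64 − 58467.24 = 4101.4; nΣy² − (Σy)² = 118.64 − 114.49 = 4.15
r = -67.66 / √(4101.4 × 4.15) = -67.66 / 130.4638 ≈ -0.5186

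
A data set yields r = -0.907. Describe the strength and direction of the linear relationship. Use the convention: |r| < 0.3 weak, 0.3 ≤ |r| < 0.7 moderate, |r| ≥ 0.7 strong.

strong negative

r = -0.907 < 0 so the relationship is negative.
|r| = 0.907, which falls in the strong range.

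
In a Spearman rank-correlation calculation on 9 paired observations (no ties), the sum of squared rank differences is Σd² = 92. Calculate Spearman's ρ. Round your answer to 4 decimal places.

ρ = 1 − 6Σd² / [n(n²−1)] = 1 − 6×92 / (9×80)
  = 1 − 552/720 = 1 − 0.76667 ≈ 0.2333

0.2333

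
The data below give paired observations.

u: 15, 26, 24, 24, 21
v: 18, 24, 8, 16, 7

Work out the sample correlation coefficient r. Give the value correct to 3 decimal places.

0.090

n = 5, Σu = 110, Σv = 73, Σu² = 2494, Σv² = 1269, Σuv = 1617
nΣuv − ΣuΣv = 8085 − 8030 = 55
nΣu² − (Σu)² = 12470 − 12100 = 370; nΣv² − (Σv)² = 6345 − 5329 = 1016
r = 55 / √(370 × 1016) = 55 / 613.1232 ≈ 0.090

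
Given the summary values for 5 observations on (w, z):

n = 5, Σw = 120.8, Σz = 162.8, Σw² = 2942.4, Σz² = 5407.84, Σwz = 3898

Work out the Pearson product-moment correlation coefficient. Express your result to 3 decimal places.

-0.697

r = (nΣwz − ΣwΣz) / √[(nΣw² − (Σw)²)(nΣz² − (Σz)²)]
Numerator: 5×3898 − 120.8×162.8 = -176.24
Denominator: √[(14712 − 14592.64)(27039.2 − 26503.84)] = √[119.36 × 535.36] = 252.7856
r = -176.24 / 252.7856 ≈ -0.697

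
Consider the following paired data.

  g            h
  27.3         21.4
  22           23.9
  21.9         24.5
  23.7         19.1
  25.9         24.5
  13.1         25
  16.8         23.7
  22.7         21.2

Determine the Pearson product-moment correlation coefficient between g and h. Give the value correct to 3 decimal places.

n = 8, Σg = 173.4, Σh = 183.3, Σg² = 3910.54, Σh² = 4230.61, Σgh = 3940.69
nΣgh − ΣgΣh = 31525.52 − 31784.22 = -258.7
nΣg² − (Σg)² = 31284.32 − 30067.56 = 1216.76; nΣh² − (Σh)² = 33844.88 − 33598.89 = 245.99
r = -258.7 / √(1216.76 × 245.99) = -258.7 / 547.0930 ≈ -0.473

-0.473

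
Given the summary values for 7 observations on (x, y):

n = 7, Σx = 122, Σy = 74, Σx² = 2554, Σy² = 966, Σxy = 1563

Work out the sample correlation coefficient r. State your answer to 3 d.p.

0.975

r = (nΣxy − ΣxΣy) / √[(nΣx² − (Σx)²)(nΣy² − (Σy)²)]
Numerator: 7×1563 − 122×74 = 1913
Denominator: √[(17878 − 14884)(6762 − 5476)] = √[2994 × 1286] = 1962.2141
r = 1913 / 1962.2141 ≈ 0.975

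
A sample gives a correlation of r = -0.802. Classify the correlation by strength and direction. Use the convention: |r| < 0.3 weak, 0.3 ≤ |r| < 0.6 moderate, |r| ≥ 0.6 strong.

strong negative

r = -0.802 < 0 so the relationship is negative.
|r| = 0.802, which falls in the strong range.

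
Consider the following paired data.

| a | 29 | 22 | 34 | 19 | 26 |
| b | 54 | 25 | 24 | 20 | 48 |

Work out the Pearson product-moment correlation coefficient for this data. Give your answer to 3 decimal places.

n = 5, Σa = 130, Σb = 171, Σa² = 3518, Σb² = 6821, Σab = 4560
nΣab − ΣaΣb = 22800 − 22230 = 570
nΣa² − (Σa)² = 17590 − 16900 = 690; nΣb² − (Σb)² = 34105 − 29241 = 4864
r = 570 / √(690 × 4864) = 570 / 1831.9825 ≈ 0.311

0.311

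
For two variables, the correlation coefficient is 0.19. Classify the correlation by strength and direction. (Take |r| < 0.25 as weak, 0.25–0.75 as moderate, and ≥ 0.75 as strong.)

weak positive

r = 0.19 > 0 so the relationship is positive.
|r| = 0.19, which falls in the weak range.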